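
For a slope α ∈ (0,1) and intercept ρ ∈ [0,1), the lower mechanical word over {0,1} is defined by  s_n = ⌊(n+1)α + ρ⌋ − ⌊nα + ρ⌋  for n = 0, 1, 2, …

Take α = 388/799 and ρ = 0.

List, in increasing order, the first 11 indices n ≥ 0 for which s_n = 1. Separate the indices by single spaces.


2 4 6 8 10 12 14 16 18 20 22

n=0: ⌊388/799⌋−⌊0/799⌋ = 0−0 = 0
n=1: ⌊776/799⌋−⌊388/799⌋ = 0−0 = 0
n=2: ⌊1164/799⌋−⌊776/799⌋ = 1−0 = 1  ← one
n=3: ⌊1552/799⌋−⌊1164/799⌋ = 1−1 = 0
n=4: ⌊1940/799⌋−⌊1552/799⌋ = 2−1 = 1  ← one
n=5: ⌊2328/799⌋−⌊1940/799⌋ = 2−2 = 0
n=6: ⌊2716/799⌋−⌊2328/799⌋ = 3−2 = 1  ← one
n=7: ⌊3104/799⌋−⌊2716/799⌋ = 3−3 = 0
n=8: ⌊3492/799⌋−⌊3104/799⌋ = 4−3 = 1  ← one
n=9: ⌊3880/799⌋−⌊3492/799⌋ = 4−4 = 0
n=10: ⌊4268/799⌋−⌊3880/799⌋ = 5−4 = 1  ← one
n=11: ⌊4656/799⌋−⌊4268/799⌋ = 5−5 = 0
n=12: ⌊5044/799⌋−⌊4656/799⌋ = 6−5 = 1  ← one
n=13: ⌊5432/799⌋−⌊5044/799⌋ = 6−6 = 0
n=14: ⌊5820/799⌋−⌊5432/799⌋ = 7−6 = 1  ← one
n=15: ⌊6208/799⌋−⌊5820/799⌋ = 7−7 = 0
n=16: ⌊6596/799⌋−⌊6208/799⌋ = 8−7 = 1  ← one
n=17: ⌊6984/799⌋−⌊6596/799⌋ = 8−8 = 0
n=18: ⌊7372/799⌋−⌊6984/799⌋ = 9−8 = 1  ← one
n=19: ⌊7760/799⌋−⌊7372/799⌋ = 9−9 = 0
n=20: ⌊8148/799⌋−⌊7760/799⌋ = 10−9 = 1  ← one
n=21: ⌊8536/799⌋−⌊8148/799⌋ = 10−10 = 0
n=22: ⌊8924/799⌋−⌊8536/799⌋ = 11−10 = 1  ← one
positions of the first 11 ones: 2 4 6 8 10 12 14 16 18 20 22


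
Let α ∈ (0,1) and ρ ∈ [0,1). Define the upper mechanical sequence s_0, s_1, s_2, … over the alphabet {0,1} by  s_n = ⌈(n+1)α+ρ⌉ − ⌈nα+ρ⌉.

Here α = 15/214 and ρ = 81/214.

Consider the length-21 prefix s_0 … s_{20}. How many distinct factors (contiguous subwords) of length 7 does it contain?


t_n = ⌈(n·15+81)/214⌉ for n = 0 … 21:
  n=0…9: ⌈81/214⌉=1 ⌈96/214⌉=1 ⌈111/214⌉=1 ⌈126/214⌉=1 ⌈141/214⌉=1 ⌈156/214⌉=1 ⌈171/214⌉=1 ⌈186/214⌉=1 ⌈201/214⌉=1 ⌈216/214⌉=2
  n=10…19: ⌈231/214⌉=2 ⌈246/214⌉=2 ⌈261/214⌉=2 ⌈276/214⌉=2 ⌈291/214⌉=2 ⌈306/214⌉=2 ⌈321/214⌉=2 ⌈336/214⌉=2 ⌈351/214⌉=2 ⌈366/214⌉=2
  n=20…21: ⌈381/214⌉=2 ⌈396/214⌉=2
s_n = t_(n+1) − t_n for n = 0 … 20 gives
prefix = 000000001000000000000
slide a length-7 window over [0..6] … [14..20] (15 windows); first occurrence of each distinct factor:
  [  0..  6] 0000000
  [  2..  8] 0000001
  [  3..  9] 0000010
  [  4.. 10] 0000100
  [  5.. 11] 0001000
  [  6.. 12] 0010000
  [  7.. 13] 0100000
  [  8.. 14] 1000000
  (the other 7 windows repeat one of these)
distinct factors: {0000000, 0000001, 0000010, 0000100, 0001000, 0010000, 0100000, 1000000}
count = 8  (Sturmian bound for length 7 is 8)

8


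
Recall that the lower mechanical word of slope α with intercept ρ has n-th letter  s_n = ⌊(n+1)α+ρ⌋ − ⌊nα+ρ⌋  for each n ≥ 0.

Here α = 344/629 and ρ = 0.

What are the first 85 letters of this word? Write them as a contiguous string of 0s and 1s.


n=0: ⌊(1·344)/629⌋ − ⌊(0·344)/629⌋ = ⌊344/629⌋ − ⌊0/629⌋ = 0 − 0 = 0
n=1: ⌊(2·344)/629⌋ − ⌊(1·344)/629⌋ = ⌊688/629⌋ − ⌊344/629⌋ = 1 − 0 = 1
n=2: ⌊(3·344)/629⌋ − ⌊(2·344)/629⌋ = ⌊1032/629⌋ − ⌊688/629⌋ = 1 − 1 = 0
n=3: ⌊(4·344)/629⌋ − ⌊(3·344)/629⌋ = ⌊1376/629⌋ − ⌊1032/629⌋ = 2 − 1 = 1
n=4: ⌊(5·344)/629⌋ − ⌊(4·344)/629⌋ = ⌊1720/629⌋ − ⌊1376/629⌋ = 2 − 2 = 0
n=5: ⌊(6·344)/629⌋ − ⌊(5·344)/629⌋ = ⌊2064/629⌋ − ⌊1720/629⌋ = 3 − 2 = 1
n=6: ⌊(7·344)/629⌋ − ⌊(6·344)/629⌋ = ⌊2408/629⌋ − ⌊2064/629⌋ = 3 − 3 = 0
n=7: ⌊(8·344)/629⌋ − ⌊(7·344)/629⌋ = ⌊2752/629⌋ − ⌊2408/629⌋ = 4 − 3 = 1
n=8: ⌊(9·344)/629⌋ − ⌊(8·344)/629⌋ = ⌊3096/629⌋ − ⌊2752/629⌋ = 4 − 4 = 0
n=9: ⌊(10·344)/629⌋ − ⌊(9·344)/629⌋ = ⌊3440/629⌋ − ⌊3096/629⌋ = 5 − 4 = 1
n=10: ⌊(11·344)/629⌋ − ⌊(10·344)/629⌋ = ⌊3784/629⌋ − ⌊3440/629⌋ = 6 − 5 = 1
n=11: ⌊(12·344)/629⌋ − ⌊(11·344)/629⌋ = ⌊4128/629⌋ − ⌊3784/629⌋ = 6 − 6 = 0
n=12: ⌊(13·344)/629⌋ − ⌊(12·344)/629⌋ = ⌊4472/629⌋ − ⌊4128/629⌋ = 7 − 6 = 1
n=13: ⌊(14·344)/629⌋ − ⌊(13·344)/629⌋ = ⌊4816/629⌋ − ⌊4472/629⌋ = 7 − 7 = 0
n=14: ⌊(15·344)/629⌋ − ⌊(14·344)/629⌋ = ⌊5160/629⌋ − ⌊4816/629⌋ = 8 − 7 = 1
n=15: ⌊(16·344)/629⌋ − ⌊(15·344)/629⌋ = ⌊5504/629⌋ − ⌊5160/629⌋ = 8 − 8 = 0
n=16: ⌊(17·344)/629⌋ − ⌊(16·344)/629⌋ = ⌊5848/629⌋ − ⌊5504/629⌋ = 9 − 8 = 1
n=17: ⌊(18·344)/629⌋ − ⌊(17·344)/629⌋ = ⌊6192/629⌋ − ⌊5848/629⌋ = 9 − 9 = 0
n=18: ⌊(19·344)/629⌋ − ⌊(18·344)/629⌋ = ⌊6536/629⌋ − ⌊6192/629⌋ = 10 − 9 = 1
n=19: ⌊(20·344)/629⌋ − ⌊(19·344)/629⌋ = ⌊6880/629⌋ − ⌊6536/629⌋ = 10 − 10 = 0
n=20: ⌊(21·344)/629⌋ − ⌊(20·344)/629⌋ = ⌊7224/629⌋ − ⌊6880/629⌋ = 11 − 10 = 1
n=21: ⌊(22·344)/629⌋ − ⌊(21·344)/629⌋ = ⌊7568/629⌋ − ⌊7224/629⌋ = 12 − 11 = 1
n=22: ⌊(23·344)/629⌋ − ⌊(22·344)/629⌋ = ⌊7912/629⌋ − ⌊7568/629⌋ = 12 − 12 = 0
n=23: ⌊(24·344)/629⌋ − ⌊(23·344)/629⌋ = ⌊8256/629⌋ − ⌊7912/629⌋ = 13 − 12 = 1
n=24: ⌊(25·344)/629⌋ − ⌊(24·344)/629⌋ = ⌊8600/629⌋ − ⌊8256/629⌋ = 13 − 13 = 0
n=25: ⌊(26·344)/629⌋ − ⌊(25·344)/629⌋ = ⌊8944/629⌋ − ⌊8600/629⌋ = 14 − 13 = 1
n=26: ⌊(27·344)/629⌋ − ⌊(26·344)/629⌋ = ⌊9288/629⌋ − ⌊8944/629⌋ = 14 − 14 = 0
n=27: ⌊(28·344)/629⌋ − ⌊(27·344)/629⌋ = ⌊9632/629⌋ − ⌊9288/629⌋ = 15 − 14 = 1
n=28: ⌊(29·344)/629⌋ − ⌊(28·344)/629⌋ = ⌊9976/629⌋ − ⌊9632/629⌋ = 15 − 15 = 0
n=29: ⌊(30·344)/629⌋ − ⌊(29·344)/629⌋ = ⌊10320/629⌋ − ⌊9976/629⌋ = 16 − 15 = 1
n=30: ⌊(31·344)/629⌋ − ⌊(30·344)/629⌋ = ⌊10664/629⌋ − ⌊10320/629⌋ = 16 − 16 = 0
n=31: ⌊(32·344)/629⌋ − ⌊(31·344)/629⌋ = ⌊11008/629⌋ − ⌊10664/629⌋ = 17 − 16 = 1
n=32: ⌊(33·344)/629⌋ − ⌊(32·344)/629⌋ = ⌊11352/629⌋ − ⌊11008/629⌋ = 18 − 17 = 1
n=33: ⌊(34·344)/629⌋ − ⌊(33·344)/629⌋ = ⌊11696/629⌋ − ⌊11352/629⌋ = 18 − 18 = 0
n=34: ⌊(35·344)/629⌋ − ⌊(34·344)/629⌋ = ⌊12040/629⌋ − ⌊11696/629⌋ = 19 − 18 = 1
n=35: ⌊(36·344)/629⌋ − ⌊(35·344)/629⌋ = ⌊12384/629⌋ − ⌊12040/629⌋ = 19 − 19 = 0
n=36: ⌊(37·344)/629⌋ − ⌊(36·344)/629⌋ = ⌊12728/629⌋ − ⌊12384/629⌋ = 20 − 19 = 1
n=37: ⌊(38·344)/629⌋ − ⌊(37·344)/629⌋ = ⌊13072/629⌋ − ⌊12728/629⌋ = 20 − 20 = 0
n=38: ⌊(39·344)/629⌋ − ⌊(38·344)/629⌋ = ⌊13416/629⌋ − ⌊13072/629⌋ = 21 − 20 = 1
n=39: ⌊(40·344)/629⌋ − ⌊(39·344)/629⌋ = ⌊13760/629⌋ − ⌊13416/629⌋ = 21 − 21 = 0
n=40: ⌊(41·344)/629⌋ − ⌊(40·344)/629⌋ = ⌊14104/629⌋ − ⌊13760/629⌋ = 22 − 21 = 1
n=41: ⌊(42·344)/629⌋ − ⌊(41·344)/629⌋ = ⌊14448/629⌋ − ⌊14104/629⌋ = 22 − 22 = 0
n=42: ⌊(43·344)/629⌋ − ⌊(42·344)/629⌋ = ⌊14792/629⌋ − ⌊14448/629⌋ = 23 − 22 = 1
n=43: ⌊(44·344)/629⌋ − ⌊(43·344)/629⌋ = ⌊15136/629⌋ − ⌊14792/629⌋ = 24 − 23 = 1
n=44: ⌊(45·344)/629⌋ − ⌊(44·344)/629⌋ = ⌊15480/629⌋ − ⌊15136/629⌋ = 24 − 24 = 0
n=45: ⌊(46·344)/629⌋ − ⌊(45·344)/629⌋ = ⌊15824/629⌋ − ⌊15480/629⌋ = 25 − 24 = 1
n=46: ⌊(47·344)/629⌋ − ⌊(46·344)/629⌋ = ⌊16168/629⌋ − ⌊15824/629⌋ = 25 − 25 = 0
n=47: ⌊(48·344)/629⌋ − ⌊(47·344)/629⌋ = ⌊16512/629⌋ − ⌊16168/629⌋ = 26 − 25 = 1
n=48: ⌊(49·344)/629⌋ − ⌊(48·344)/629⌋ = ⌊16856/629⌋ − ⌊16512/629⌋ = 26 − 26 = 0
n=49: ⌊(50·344)/629⌋ − ⌊(49·344)/629⌋ = ⌊17200/629⌋ − ⌊16856/629⌋ = 27 − 26 = 1
n=50: ⌊(51·344)/629⌋ − ⌊(50·344)/629⌋ = ⌊17544/629⌋ − ⌊17200/629⌋ = 27 − 27 = 0
n=51: ⌊(52·344)/629⌋ − ⌊(51·344)/629⌋ = ⌊17888/629⌋ − ⌊17544/629⌋ = 28 − 27 = 1
n=52: ⌊(53·344)/629⌋ − ⌊(52·344)/629⌋ = ⌊18232/629⌋ − ⌊17888/629⌋ = 28 − 28 = 0
n=53: ⌊(54·344)/629⌋ − ⌊(53·344)/629⌋ = ⌊18576/629⌋ − ⌊18232/629⌋ = 29 − 28 = 1
n=54: ⌊(55·344)/629⌋ − ⌊(54·344)/629⌋ = ⌊18920/629⌋ − ⌊18576/629⌋ = 30 − 29 = 1
n=55: ⌊(56·344)/629⌋ − ⌊(55·344)/629⌋ = ⌊19264/629⌋ − ⌊18920/629⌋ = 30 − 30 = 0
n=56: ⌊(57·344)/629⌋ − ⌊(56·344)/629⌋ = ⌊19608/629⌋ − ⌊19264/629⌋ = 31 − 30 = 1
n=57: ⌊(58·344)/629⌋ − ⌊(57·344)/629⌋ = ⌊19952/629⌋ − ⌊19608/629⌋ = 31 − 31 = 0
n=58: ⌊(59·344)/629⌋ − ⌊(58·344)/629⌋ = ⌊20296/629⌋ − ⌊19952/629⌋ = 32 − 31 = 1
n=59: ⌊(60·344)/629⌋ − ⌊(59·344)/629⌋ = ⌊20640/629⌋ − ⌊20296/629⌋ = 32 − 32 = 0
n=60: ⌊(61·344)/629⌋ − ⌊(60·344)/629⌋ = ⌊20984/629⌋ − ⌊20640/629⌋ = 33 − 32 = 1
n=61: ⌊(62·344)/629⌋ − ⌊(61·344)/629⌋ = ⌊21328/629⌋ − ⌊20984/629⌋ = 33 − 33 = 0
n=62: ⌊(63·344)/629⌋ − ⌊(62·344)/629⌋ = ⌊21672/629⌋ − ⌊21328/629⌋ = 34 − 33 = 1
n=63: ⌊(64·344)/629⌋ − ⌊(63·344)/629⌋ = ⌊22016/629⌋ − ⌊21672/629⌋ = 35 − 34 = 1
n=64: ⌊(65·344)/629⌋ − ⌊(64·344)/629⌋ = ⌊22360/629⌋ − ⌊22016/629⌋ = 35 − 35 = 0
n=65: ⌊(66·344)/629⌋ − ⌊(65·344)/629⌋ = ⌊22704/629⌋ − ⌊22360/629⌋ = 36 − 35 = 1
n=66: ⌊(67·344)/629⌋ − ⌊(66·344)/629⌋ = ⌊23048/629⌋ − ⌊22704/629⌋ = 36 − 36 = 0
n=67: ⌊(68·344)/629⌋ − ⌊(67·344)/629⌋ = ⌊23392/629⌋ − ⌊23048/629⌋ = 37 − 36 = 1
n=68: ⌊(69·344)/629⌋ − ⌊(68·344)/629⌋ = ⌊23736/629⌋ − ⌊23392/629⌋ = 37 − 37 = 0
n=69: ⌊(70·344)/629⌋ − ⌊(69·344)/629⌋ = ⌊24080/629⌋ − ⌊23736/629⌋ = 38 − 37 = 1
n=70: ⌊(71·344)/629⌋ − ⌊(70·344)/629⌋ = ⌊24424/629⌋ − ⌊24080/629⌋ = 38 − 38 = 0
n=71: ⌊(72·344)/629⌋ − ⌊(71·344)/629⌋ = ⌊24768/629⌋ − ⌊24424/629⌋ = 39 − 38 = 1
n=72: ⌊(73·344)/629⌋ − ⌊(72·344)/629⌋ = ⌊25112/629⌋ − ⌊24768/629⌋ = 39 − 39 = 0
n=73: ⌊(74·344)/629⌋ − ⌊(73·344)/629⌋ = ⌊25456/629⌋ − ⌊25112/629⌋ = 40 − 39 = 1
n=74: ⌊(75·344)/629⌋ − ⌊(74·344)/629⌋ = ⌊25800/629⌋ − ⌊25456/629⌋ = 41 − 40 = 1
n=75: ⌊(76·344)/629⌋ − ⌊(75·344)/629⌋ = ⌊26144/629⌋ − ⌊25800/629⌋ = 41 − 41 = 0
n=76: ⌊(77·344)/629⌋ − ⌊(76·344)/629⌋ = ⌊26488/629⌋ − ⌊26144/629⌋ = 42 − 41 = 1
n=77: ⌊(78·344)/629⌋ − ⌊(77·344)/629⌋ = ⌊26832/629⌋ − ⌊26488/629⌋ = 42 − 42 = 0
n=78: ⌊(79·344)/629⌋ − ⌊(78·344)/629⌋ = ⌊27176/629⌋ − ⌊26832/629⌋ = 43 − 42 = 1
n=79: ⌊(80·344)/629⌋ − ⌊(79·344)/629⌋ = ⌊27520/629⌋ − ⌊27176/629⌋ = 43 − 43 = 0
n=80: ⌊(81·344)/629⌋ − ⌊(80·344)/629⌋ = ⌊27864/629⌋ − ⌊27520/629⌋ = 44 − 43 = 1
n=81: ⌊(82·344)/629⌋ − ⌊(81·344)/629⌋ = ⌊28208/629⌋ − ⌊27864/629⌋ = 44 − 44 = 0
n=82: ⌊(83·344)/629⌋ − ⌊(82·344)/629⌋ = ⌊28552/629⌋ − ⌊28208/629⌋ = 45 − 44 = 1
n=83: ⌊(84·344)/629⌋ − ⌊(83·344)/629⌋ = ⌊28896/629⌋ − ⌊28552/629⌋ = 45 − 45 = 0
n=84: ⌊(85·344)/629⌋ − ⌊(84·344)/629⌋ = ⌊29240/629⌋ − ⌊28896/629⌋ = 46 − 45 = 1

0101010101101010101011010101010110101010101101010101011010101011010101010110101010101


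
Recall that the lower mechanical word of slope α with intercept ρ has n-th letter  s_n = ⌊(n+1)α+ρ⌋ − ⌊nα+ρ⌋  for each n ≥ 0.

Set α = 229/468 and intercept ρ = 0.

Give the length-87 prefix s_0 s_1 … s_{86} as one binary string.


001010101010101010101010101010101010101010101001010101010101010101010101010101010101010

n=0: ⌊(1·229)/468⌋ − ⌊(0·229)/468⌋ = ⌊229/468⌋ − ⌊0/468⌋ = 0 − 0 = 0
n=1: ⌊(2·229)/468⌋ − ⌊(1·229)/468⌋ = ⌊458/468⌋ − ⌊229/468⌋ = 0 − 0 = 0
n=2: ⌊(3·229)/468⌋ − ⌊(2·229)/468⌋ = ⌊687/468⌋ − ⌊458/468⌋ = 1 − 0 = 1
n=3: ⌊(4·229)/468⌋ − ⌊(3·229)/468⌋ = ⌊916/468⌋ − ⌊687/468⌋ = 1 − 1 = 0
n=4: ⌊(5·229)/468⌋ − ⌊(4·229)/468⌋ = ⌊1145/468⌋ − ⌊916/468⌋ = 2 − 1 = 1
n=5: ⌊(6·229)/468⌋ − ⌊(5·229)/468⌋ = ⌊1374/468⌋ − ⌊1145/468⌋ = 2 − 2 = 0
n=6: ⌊(7·229)/468⌋ − ⌊(6·229)/468⌋ = ⌊1603/468⌋ − ⌊1374/468⌋ = 3 − 2 = 1
n=7: ⌊(8·229)/468⌋ − ⌊(7·229)/468⌋ = ⌊1832/468⌋ − ⌊1603/468⌋ = 3 − 3 = 0
n=8: ⌊(9·229)/468⌋ − ⌊(8·229)/468⌋ = ⌊2061/468⌋ − ⌊1832/468⌋ = 4 − 3 = 1
n=9: ⌊(10·229)/468⌋ − ⌊(9·229)/468⌋ = ⌊2290/468⌋ − ⌊2061/468⌋ = 4 − 4 = 0
n=10: ⌊(11·229)/468⌋ − ⌊(10·229)/468⌋ = ⌊2519/468⌋ − ⌊2290/468⌋ = 5 − 4 = 1
n=11: ⌊(12·229)/468⌋ − ⌊(11·229)/468⌋ = ⌊2748/468⌋ − ⌊2519/468⌋ = 5 − 5 = 0
n=12: ⌊(13·229)/468⌋ − ⌊(12·229)/468⌋ = ⌊2977/468⌋ − ⌊2748/468⌋ = 6 − 5 = 1
n=13: ⌊(14·229)/468⌋ − ⌊(13·229)/468⌋ = ⌊3206/468⌋ − ⌊2977/468⌋ = 6 − 6 = 0
n=14: ⌊(15·229)/468⌋ − ⌊(14·229)/468⌋ = ⌊3435/468⌋ − ⌊3206/468⌋ = 7 − 6 = 1
n=15: ⌊(16·229)/468⌋ − ⌊(15·229)/468⌋ = ⌊3664/468⌋ − ⌊3435/468⌋ = 7 − 7 = 0
n=16: ⌊(17·229)/468⌋ − ⌊(16·229)/468⌋ = ⌊3893/468⌋ − ⌊3664/468⌋ = 8 − 7 = 1
n=17: ⌊(18·229)/468⌋ − ⌊(17·229)/468⌋ = ⌊4122/468⌋ − ⌊3893/468⌋ = 8 − 8 = 0
n=18: ⌊(19·229)/468⌋ − ⌊(18·229)/468⌋ = ⌊4351/468⌋ − ⌊4122/468⌋ = 9 − 8 = 1
n=19: ⌊(20·229)/468⌋ − ⌊(19·229)/468⌋ = ⌊4580/468⌋ − ⌊4351/468⌋ = 9 − 9 = 0
n=20: ⌊(21·229)/468⌋ − ⌊(20·229)/468⌋ = ⌊4809/468⌋ − ⌊4580/468⌋ = 10 − 9 = 1
n=21: ⌊(22·229)/468⌋ − ⌊(21·229)/468⌋ = ⌊5038/468⌋ − ⌊4809/468⌋ = 10 − 10 = 0
n=22: ⌊(23·229)/468⌋ − ⌊(22·229)/468⌋ = ⌊5267/468⌋ − ⌊5038/468⌋ = 11 − 10 = 1
n=23: ⌊(24·229)/468⌋ − ⌊(23·229)/468⌋ = ⌊5496/468⌋ − ⌊5267/468⌋ = 11 − 11 = 0
n=24: ⌊(25·229)/468⌋ − ⌊(24·229)/468⌋ = ⌊5725/468⌋ − ⌊5496/468⌋ = 12 − 11 = 1
n=25: ⌊(26·229)/468⌋ − ⌊(25·229)/468⌋ = ⌊5954/468⌋ − ⌊5725/468⌋ = 12 − 12 = 0
n=26: ⌊(27·229)/468⌋ − ⌊(26·229)/468⌋ = ⌊6183/468⌋ − ⌊5954/468⌋ = 13 − 12 = 1
n=27: ⌊(28·229)/468⌋ − ⌊(27·229)/468⌋ = ⌊6412/468⌋ − ⌊6183/468⌋ = 13 − 13 = 0
n=28: ⌊(29·229)/468⌋ − ⌊(28·229)/468⌋ = ⌊6641/468⌋ − ⌊6412/468⌋ = 14 − 13 = 1
n=29: ⌊(30·229)/468⌋ − ⌊(29·229)/468⌋ = ⌊6870/468⌋ − ⌊6641/468⌋ = 14 − 14 = 0
n=30: ⌊(31·229)/468⌋ − ⌊(30·229)/468⌋ = ⌊7099/468⌋ − ⌊6870/468⌋ = 15 − 14 = 1
n=31: ⌊(32·229)/468⌋ − ⌊(31·229)/468⌋ = ⌊7328/468⌋ − ⌊7099/468⌋ = 15 − 15 = 0
n=32: ⌊(33·229)/468⌋ − ⌊(32·229)/468⌋ = ⌊7557/468⌋ − ⌊7328/468⌋ = 16 − 15 = 1
n=33: ⌊(34·229)/468⌋ − ⌊(33·229)/468⌋ = ⌊7786/468⌋ − ⌊7557/468⌋ = 16 − 16 = 0
n=34: ⌊(35·229)/468⌋ − ⌊(34·229)/468⌋ = ⌊8015/468⌋ − ⌊7786/468⌋ = 17 − 16 = 1
n=35: ⌊(36·229)/468⌋ − ⌊(35·229)/468⌋ = ⌊8244/468⌋ − ⌊8015/468⌋ = 17 − 17 = 0
n=36: ⌊(37·229)/468⌋ − ⌊(36·229)/468⌋ = ⌊8473/468⌋ − ⌊8244/468⌋ = 18 − 17 = 1
n=37: ⌊(38·229)/468⌋ − ⌊(37·229)/468⌋ = ⌊8702/468⌋ − ⌊8473/468⌋ = 18 − 18 = 0
n=38: ⌊(39·229)/468⌋ − ⌊(38·229)/468⌋ = ⌊8931/468⌋ − ⌊8702/468⌋ = 19 − 18 = 1
n=39: ⌊(40·229)/468⌋ − ⌊(39·229)/468⌋ = ⌊9160/468⌋ − ⌊8931/468⌋ = 19 − 19 = 0
n=40: ⌊(41·229)/468⌋ − ⌊(40·229)/468⌋ = ⌊9389/468⌋ − ⌊9160/468⌋ = 20 − 19 = 1
n=41: ⌊(42·229)/468⌋ − ⌊(41·229)/468⌋ = ⌊9618/468⌋ − ⌊9389/468⌋ = 20 − 20 = 0
n=42: ⌊(43·229)/468⌋ − ⌊(42·229)/468⌋ = ⌊9847/468⌋ − ⌊9618/468⌋ = 21 − 20 = 1
n=43: ⌊(44·229)/468⌋ − ⌊(43·229)/468⌋ = ⌊10076/468⌋ − ⌊9847/468⌋ = 21 − 21 = 0
n=44: ⌊(45·229)/468⌋ − ⌊(44·229)/468⌋ = ⌊10305/468⌋ − ⌊10076/468⌋ = 22 − 21 = 1
n=45: ⌊(46·229)/468⌋ − ⌊(45·229)/468⌋ = ⌊10534/468⌋ − ⌊10305/468⌋ = 22 − 22 = 0
n=46: ⌊(47·229)/468⌋ − ⌊(46·229)/468⌋ = ⌊10763/468⌋ − ⌊10534/468⌋ = 22 − 22 = 0
n=47: ⌊(48·229)/468⌋ − ⌊(47·229)/468⌋ = ⌊10992/468⌋ − ⌊10763/468⌋ = 23 − 22 = 1
n=48: ⌊(49·229)/468⌋ − ⌊(48·229)/468⌋ = ⌊11221/468⌋ − ⌊10992/468⌋ = 23 − 23 = 0
n=49: ⌊(50·229)/468⌋ − ⌊(49·229)/468⌋ = ⌊11450/468⌋ − ⌊11221/468⌋ = 24 − 23 = 1
n=50: ⌊(51·229)/468⌋ − ⌊(50·229)/468⌋ = ⌊11679/468⌋ − ⌊11450/468⌋ = 24 − 24 = 0
n=51: ⌊(52·229)/468⌋ − ⌊(51·229)/468⌋ = ⌊11908/468⌋ − ⌊11679/468⌋ = 25 − 24 = 1
n=52: ⌊(53·229)/468⌋ − ⌊(52·229)/468⌋ = ⌊12137/468⌋ − ⌊11908/468⌋ = 25 − 25 = 0
n=53: ⌊(54·229)/468⌋ − ⌊(53·229)/468⌋ = ⌊12366/468⌋ − ⌊12137/468⌋ = 26 − 25 = 1
n=54: ⌊(55·229)/468⌋ − ⌊(54·229)/468⌋ = ⌊12595/468⌋ − ⌊12366/468⌋ = 26 − 26 = 0
n=55: ⌊(56·229)/468⌋ − ⌊(55·229)/468⌋ = ⌊12824/468⌋ − ⌊12595/468⌋ = 27 − 26 = 1
n=56: ⌊(57·229)/468⌋ − ⌊(56·229)/468⌋ = ⌊13053/468⌋ − ⌊12824/468⌋ = 27 − 27 = 0
n=57: ⌊(58·229)/468⌋ − ⌊(57·229)/468⌋ = ⌊13282/468⌋ − ⌊13053/468⌋ = 28 − 27 = 1
n=58: ⌊(59·229)/468⌋ − ⌊(58·229)/468⌋ = ⌊13511/468⌋ − ⌊13282/468⌋ = 28 − 28 = 0
n=59: ⌊(60·229)/468⌋ − ⌊(59·229)/468⌋ = ⌊13740/468⌋ − ⌊13511/468⌋ = 29 − 28 = 1
n=60: ⌊(61·229)/468⌋ − ⌊(60·229)/468⌋ = ⌊13969/468⌋ − ⌊13740/468⌋ = 29 − 29 = 0
n=61: ⌊(62·229)/468⌋ − ⌊(61·229)/468⌋ = ⌊14198/468⌋ − ⌊13969/468⌋ = 30 − 29 = 1
n=62: ⌊(63·229)/468⌋ − ⌊(62·229)/468⌋ = ⌊14427/468⌋ − ⌊14198/468⌋ = 30 − 30 = 0
n=63: ⌊(64·229)/468⌋ − ⌊(63·229)/468⌋ = ⌊14656/468⌋ − ⌊14427/468⌋ = 31 − 30 = 1
n=64: ⌊(65·229)/468⌋ − ⌊(64·229)/468⌋ = ⌊14885/468⌋ − ⌊14656/468⌋ = 31 − 31 = 0
n=65: ⌊(66·229)/468⌋ − ⌊(65·229)/468⌋ = ⌊15114/468⌋ − ⌊14885/468⌋ = 32 − 31 = 1
n=66: ⌊(67·229)/468⌋ − ⌊(66·229)/468⌋ = ⌊15343/468⌋ − ⌊15114/468⌋ = 32 − 32 = 0
n=67: ⌊(68·229)/468⌋ − ⌊(67·229)/468⌋ = ⌊15572/468⌋ − ⌊15343/468⌋ = 33 − 32 = 1
n=68: ⌊(69·229)/468⌋ − ⌊(68·229)/468⌋ = ⌊15801/468⌋ − ⌊15572/468⌋ = 33 − 33 = 0
n=69: ⌊(70·229)/468⌋ − ⌊(69·229)/468⌋ = ⌊16030/468⌋ − ⌊15801/468⌋ = 34 − 33 = 1
n=70: ⌊(71·229)/468⌋ − ⌊(70·229)/468⌋ = ⌊16259/468⌋ − ⌊16030/468⌋ = 34 − 34 = 0
n=71: ⌊(72·229)/468⌋ − ⌊(71·229)/468⌋ = ⌊16488/468⌋ − ⌊16259/468⌋ = 35 − 34 = 1
n=72: ⌊(73·229)/468⌋ − ⌊(72·229)/468⌋ = ⌊16717/468⌋ − ⌊16488/468⌋ = 35 − 35 = 0
n=73: ⌊(74·229)/468⌋ − ⌊(73·229)/468⌋ = ⌊16946/468⌋ − ⌊16717/468⌋ = 36 − 35 = 1
n=74: ⌊(75·229)/468⌋ − ⌊(74·229)/468⌋ = ⌊17175/468⌋ − ⌊16946/468⌋ = 36 − 36 = 0
n=75: ⌊(76·229)/468⌋ − ⌊(75·229)/468⌋ = ⌊17404/468⌋ − ⌊17175/468⌋ = 37 − 36 = 1
n=76: ⌊(77·229)/468⌋ − ⌊(76·229)/468⌋ = ⌊17633/468⌋ − ⌊17404/468⌋ = 37 − 37 = 0
n=77: ⌊(78·229)/468⌋ − ⌊(77·229)/468⌋ = ⌊17862/468⌋ − ⌊17633/468⌋ = 38 − 37 = 1
n=78: ⌊(79·229)/468⌋ − ⌊(78·229)/468⌋ = ⌊18091/468⌋ − ⌊17862/468⌋ = 38 − 38 = 0
n=79: ⌊(80·229)/468⌋ − ⌊(79·229)/468⌋ = ⌊18320/468⌋ − ⌊18091/468⌋ = 39 − 38 = 1
n=80: ⌊(81·229)/468⌋ − ⌊(80·229)/468⌋ = ⌊18549/468⌋ − ⌊18320/468⌋ = 39 − 39 = 0
n=81: ⌊(82·229)/468⌋ − ⌊(81·229)/468⌋ = ⌊18778/468⌋ − ⌊18549/468⌋ = 40 − 39 = 1
n=82: ⌊(83·229)/468⌋ − ⌊(82·229)/468⌋ = ⌊19007/468⌋ − ⌊18778/468⌋ = 40 − 40 = 0
n=83: ⌊(84·229)/468⌋ − ⌊(83·229)/468⌋ = ⌊19236/468⌋ − ⌊19007/468⌋ = 41 − 40 = 1
n=84: ⌊(85·229)/468⌋ − ⌊(84·229)/468⌋ = ⌊19465/468⌋ − ⌊19236/468⌋ = 41 − 41 = 0
n=85: ⌊(86·229)/468⌋ − ⌊(85·229)/468⌋ = ⌊19694/468⌋ − ⌊19465/468⌋ = 42 − 41 = 1
n=86: ⌊(87·229)/468⌋ − ⌊(86·229)/468⌋ = ⌊19923/468⌋ − ⌊19694/468⌋ = 42 − 42 = 0


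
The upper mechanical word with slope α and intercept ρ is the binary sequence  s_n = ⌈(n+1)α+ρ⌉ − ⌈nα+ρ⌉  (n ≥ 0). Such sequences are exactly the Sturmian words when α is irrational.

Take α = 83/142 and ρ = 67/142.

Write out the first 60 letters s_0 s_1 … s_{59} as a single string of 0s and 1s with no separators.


101010110101101010110101101011010101101011010101101011010101

n=0: ⌈(1·83+67)/142⌉ − ⌈(0·83+67)/142⌉ = ⌈150/142⌉ − ⌈67/142⌉ = 2 − 1 = 1
n=1: ⌈(2·83+67)/142⌉ − ⌈(1·83+67)/142⌉ = ⌈233/142⌉ − ⌈150/142⌉ = 2 − 2 = 0
n=2: ⌈(3·83+67)/142⌉ − ⌈(2·83+67)/142⌉ = ⌈316/142⌉ − ⌈233/142⌉ = 3 − 2 = 1
n=3: ⌈(4·83+67)/142⌉ − ⌈(3·83+67)/142⌉ = ⌈399/142⌉ − ⌈316/142⌉ = 3 − 3 = 0
n=4: ⌈(5·83+67)/142⌉ − ⌈(4·83+67)/142⌉ = ⌈482/142⌉ − ⌈399/142⌉ = 4 − 3 = 1
n=5: ⌈(6·83+67)/142⌉ − ⌈(5·83+67)/142⌉ = ⌈565/142⌉ − ⌈482/142⌉ = 4 − 4 = 0
n=6: ⌈(7·83+67)/142⌉ − ⌈(6·83+67)/142⌉ = ⌈648/142⌉ − ⌈565/142⌉ = 5 − 4 = 1
n=7: ⌈(8·83+67)/142⌉ − ⌈(7·83+67)/142⌉ = ⌈731/142⌉ − ⌈648/142⌉ = 6 − 5 = 1
n=8: ⌈(9·83+67)/142⌉ − ⌈(8·83+67)/142⌉ = ⌈814/142⌉ − ⌈731/142⌉ = 6 − 6 = 0
n=9: ⌈(10·83+67)/142⌉ − ⌈(9·83+67)/142⌉ = ⌈897/142⌉ − ⌈814/142⌉ = 7 − 6 = 1
n=10: ⌈(11·83+67)/142⌉ − ⌈(10·83+67)/142⌉ = ⌈980/142⌉ − ⌈897/142⌉ = 7 − 7 = 0
n=11: ⌈(12·83+67)/142⌉ − ⌈(11·83+67)/142⌉ = ⌈1063/142⌉ − ⌈980/142⌉ = 8 − 7 = 1
n=12: ⌈(13·83+67)/142⌉ − ⌈(12·83+67)/142⌉ = ⌈1146/142⌉ − ⌈1063/142⌉ = 9 − 8 = 1
n=13: ⌈(14·83+67)/142⌉ − ⌈(13·83+67)/142⌉ = ⌈1229/142⌉ − ⌈1146/142⌉ = 9 − 9 = 0
n=14: ⌈(15·83+67)/142⌉ − ⌈(14·83+67)/142⌉ = ⌈1312/142⌉ − ⌈1229/142⌉ = 10 − 9 = 1
n=15: ⌈(16·83+67)/142⌉ − ⌈(15·83+67)/142⌉ = ⌈1395/142⌉ − ⌈1312/142⌉ = 10 − 10 = 0
n=16: ⌈(17·83+67)/142⌉ − ⌈(16·83+67)/142⌉ = ⌈1478/142⌉ − ⌈1395/142⌉ = 11 − 10 = 1
n=17: ⌈(18·83+67)/142⌉ − ⌈(17·83+67)/142⌉ = ⌈1561/142⌉ − ⌈1478/142⌉ = 11 − 11 = 0
n=18: ⌈(19·83+67)/142⌉ − ⌈(18·83+67)/142⌉ = ⌈1644/142⌉ − ⌈1561/142⌉ = 12 − 11 = 1
n=19: ⌈(20·83+67)/142⌉ − ⌈(19·83+67)/142⌉ = ⌈1727/142⌉ − ⌈1644/142⌉ = 13 − 12 = 1
n=20: ⌈(21·83+67)/142⌉ − ⌈(20·83+67)/142⌉ = ⌈1810/142⌉ − ⌈1727/142⌉ = 13 − 13 = 0
n=21: ⌈(22·83+67)/142⌉ − ⌈(21·83+67)/142⌉ = ⌈1893/142⌉ − ⌈1810/142⌉ = 14 − 13 = 1
n=22: ⌈(23·83+67)/142⌉ − ⌈(22·83+67)/142⌉ = ⌈1976/142⌉ − ⌈1893/142⌉ = 14 − 14 = 0
n=23: ⌈(24·83+67)/142⌉ − ⌈(23·83+67)/142⌉ = ⌈2059/142⌉ − ⌈1976/142⌉ = 15 − 14 = 1
n=24: ⌈(25·83+67)/142⌉ − ⌈(24·83+67)/142⌉ = ⌈2142/142⌉ − ⌈2059/142⌉ = 16 − 15 = 1
n=25: ⌈(26·83+67)/142⌉ − ⌈(25·83+67)/142⌉ = ⌈2225/142⌉ − ⌈2142/142⌉ = 16 − 16 = 0
n=26: ⌈(27·83+67)/142⌉ − ⌈(26·83+67)/142⌉ = ⌈2308/142⌉ − ⌈2225/142⌉ = 17 − 16 = 1
n=27: ⌈(28·83+67)/142⌉ − ⌈(27·83+67)/142⌉ = ⌈2391/142⌉ − ⌈2308/142⌉ = 17 − 17 = 0
n=28: ⌈(29·83+67)/142⌉ − ⌈(28·83+67)/142⌉ = ⌈2474/142⌉ − ⌈2391/142⌉ = 18 − 17 = 1
n=29: ⌈(30·83+67)/142⌉ − ⌈(29·83+67)/142⌉ = ⌈2557/142⌉ − ⌈2474/142⌉ = 19 − 18 = 1
n=30: ⌈(31·83+67)/142⌉ − ⌈(30·83+67)/142⌉ = ⌈2640/142⌉ − ⌈2557/142⌉ = 19 − 19 = 0
n=31: ⌈(32·83+67)/142⌉ − ⌈(31·83+67)/142⌉ = ⌈2723/142⌉ − ⌈2640/142⌉ = 20 − 19 = 1
n=32: ⌈(33·83+67)/142⌉ − ⌈(32·83+67)/142⌉ = ⌈2806/142⌉ − ⌈2723/142⌉ = 20 − 20 = 0
n=33: ⌈(34·83+67)/142⌉ − ⌈(33·83+67)/142⌉ = ⌈2889/142⌉ − ⌈2806/142⌉ = 21 − 20 = 1
n=34: ⌈(35·83+67)/142⌉ − ⌈(34·83+67)/142⌉ = ⌈2972/142⌉ − ⌈2889/142⌉ = 21 − 21 = 0
n=35: ⌈(36·83+67)/142⌉ − ⌈(35·83+67)/142⌉ = ⌈3055/142⌉ − ⌈2972/142⌉ = 22 − 21 = 1
n=36: ⌈(37·83+67)/142⌉ − ⌈(36·83+67)/142⌉ = ⌈3138/142⌉ − ⌈3055/142⌉ = 23 − 22 = 1
n=37: ⌈(38·83+67)/142⌉ − ⌈(37·83+67)/142⌉ = ⌈3221/142⌉ − ⌈3138/142⌉ = 23 − 23 = 0
n=38: ⌈(39·83+67)/142⌉ − ⌈(38·83+67)/142⌉ = ⌈3304/142⌉ − ⌈3221/142⌉ = 24 − 23 = 1
n=39: ⌈(40·83+67)/142⌉ − ⌈(39·83+67)/142⌉ = ⌈3387/142⌉ − ⌈3304/142⌉ = 24 − 24 = 0
n=40: ⌈(41·83+67)/142⌉ − ⌈(40·83+67)/142⌉ = ⌈3470/142⌉ − ⌈3387/142⌉ = 25 − 24 = 1
n=41: ⌈(42·83+67)/142⌉ − ⌈(41·83+67)/142⌉ = ⌈3553/142⌉ − ⌈3470/142⌉ = 26 − 25 = 1
n=42: ⌈(43·83+67)/142⌉ − ⌈(42·83+67)/142⌉ = ⌈3636/142⌉ − ⌈3553/142⌉ = 26 − 26 = 0
n=43: ⌈(44·83+67)/142⌉ − ⌈(43·83+67)/142⌉ = ⌈3719/142⌉ − ⌈3636/142⌉ = 27 − 26 = 1
n=44: ⌈(45·83+67)/142⌉ − ⌈(44·83+67)/142⌉ = ⌈3802/142⌉ − ⌈3719/142⌉ = 27 − 27 = 0
n=45: ⌈(46·83+67)/142⌉ − ⌈(45·83+67)/142⌉ = ⌈3885/142⌉ − ⌈3802/142⌉ = 28 − 27 = 1
n=46: ⌈(47·83+67)/142⌉ − ⌈(46·83+67)/142⌉ = ⌈3968/142⌉ − ⌈3885/142⌉ = 28 − 28 = 0
n=47: ⌈(48·83+67)/142⌉ − ⌈(47·83+67)/142⌉ = ⌈4051/142⌉ − ⌈3968/142⌉ = 29 − 28 = 1
n=48: ⌈(49·83+67)/142⌉ − ⌈(48·83+67)/142⌉ = ⌈4134/142⌉ − ⌈4051/142⌉ = 30 − 29 = 1
n=49: ⌈(50·83+67)/142⌉ − ⌈(49·83+67)/142⌉ = ⌈4217/142⌉ − ⌈4134/142⌉ = 30 − 30 = 0
n=50: ⌈(51·83+67)/142⌉ − ⌈(50·83+67)/142⌉ = ⌈4300/142⌉ − ⌈4217/142⌉ = 31 − 30 = 1
n=51: ⌈(52·83+67)/142⌉ − ⌈(51·83+67)/142⌉ = ⌈4383/142⌉ − ⌈4300/142⌉ = 31 − 31 = 0
n=52: ⌈(53·83+67)/142⌉ − ⌈(52·83+67)/142⌉ = ⌈4466/142⌉ − ⌈4383/142⌉ = 32 − 31 = 1
n=53: ⌈(54·83+67)/142⌉ − ⌈(53·83+67)/142⌉ = ⌈4549/142⌉ − ⌈4466/142⌉ = 33 − 32 = 1
n=54: ⌈(55·83+67)/142⌉ − ⌈(54·83+67)/142⌉ = ⌈4632/142⌉ − ⌈4549/142⌉ = 33 − 33 = 0
n=55: ⌈(56·83+67)/142⌉ − ⌈(55·83+67)/142⌉ = ⌈4715/142⌉ − ⌈4632/142⌉ = 34 − 33 = 1
n=56: ⌈(57·83+67)/142⌉ − ⌈(56·83+67)/142⌉ = ⌈4798/142⌉ − ⌈4715/142⌉ = 34 − 34 = 0
n=57: ⌈(58·83+67)/142⌉ − ⌈(57·83+67)/142⌉ = ⌈4881/142⌉ − ⌈4798/142⌉ = 35 − 34 = 1
n=58: ⌈(59·83+67)/142⌉ − ⌈(58·83+67)/142⌉ = ⌈4964/142⌉ − ⌈4881/142⌉ = 35 − 35 = 0
n=59: ⌈(60·83+67)/142⌉ − ⌈(59·83+67)/142⌉ = ⌈5047/142⌉ − ⌈4964/142⌉ = 36 − 35 = 1


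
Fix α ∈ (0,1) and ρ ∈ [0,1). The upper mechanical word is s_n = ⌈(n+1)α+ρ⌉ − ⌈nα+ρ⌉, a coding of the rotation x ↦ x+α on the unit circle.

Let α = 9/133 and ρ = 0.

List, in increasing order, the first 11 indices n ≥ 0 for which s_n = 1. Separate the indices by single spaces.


n=0: ⌈9/133⌉−⌈0/133⌉ = 1−0 = 1  ← one
n=1: ⌈18/133⌉−⌈9/133⌉ = 1−1 = 0
n=2: ⌈27/133⌉−⌈18/133⌉ = 1−1 = 0
  …
n=14: ⌈135/133⌉−⌈126/133⌉ = 2−1 = 1  ← one
n=15: ⌈144/133⌉−⌈135/133⌉ = 2−2 = 0
n=16: ⌈153/133⌉−⌈144/133⌉ = 2−2 = 0
  …
n=29: ⌈270/133⌉−⌈261/133⌉ = 3−2 = 1  ← one
n=30: ⌈279/133⌉−⌈270/133⌉ = 3−3 = 0
n=31: ⌈288/133⌉−⌈279/133⌉ = 3−3 = 0
  …
n=44: ⌈405/133⌉−⌈396/133⌉ = 4−3 = 1  ← one
n=45: ⌈414/133⌉−⌈405/133⌉ = 4−4 = 0
n=46: ⌈423/133⌉−⌈414/133⌉ = 4−4 = 0
  …
n=59: ⌈540/133⌉−⌈531/133⌉ = 5−4 = 1  ← one
n=60: ⌈549/133⌉−⌈540/133⌉ = 5−5 = 0
n=61: ⌈558/133⌉−⌈549/133⌉ = 5−5 = 0
  …
n=73: ⌈666/133⌉−⌈657/133⌉ = 6−5 = 1  ← one
n=74: ⌈675/133⌉−⌈666/133⌉ = 6−6 = 0
n=75: ⌈684/133⌉−⌈675/133⌉ = 6−6 = 0
  …
n=88: ⌈801/133⌉−⌈792/133⌉ = 7−6 = 1  ← one
n=89: ⌈810/133⌉−⌈801/133⌉ = 7−7 = 0
n=90: ⌈819/133⌉−⌈810/133⌉ = 7−7 = 0
  …
n=103: ⌈936/133⌉−⌈927/133⌉ = 8−7 = 1  ← one
n=104: ⌈945/133⌉−⌈936/133⌉ = 8−8 = 0
n=105: ⌈954/133⌉−⌈945/133⌉ = 8−8 = 0
  …
n=118: ⌈1071/133⌉−⌈1062/133⌉ = 9−8 = 1  ← one
n=119: ⌈1080/133⌉−⌈1071/133⌉ = 9−9 = 0
n=120: ⌈1089/133⌉−⌈1080/133⌉ = 9−9 = 0
  …
n=133: ⌈1206/133⌉−⌈1197/133⌉ = 10−9 = 1  ← one
n=134: ⌈1215/133⌉−⌈1206/133⌉ = 10−10 = 0
n=135: ⌈1224/133⌉−⌈1215/133⌉ = 10−10 = 0
  …
n=147: ⌈1332/133⌉−⌈1323/133⌉ = 11−10 = 1  ← one
positions of the first 11 ones: 0 14 29 44 59 73 88 103 118 133 147

0 14 29 44 59 73 88 103 118 133 147


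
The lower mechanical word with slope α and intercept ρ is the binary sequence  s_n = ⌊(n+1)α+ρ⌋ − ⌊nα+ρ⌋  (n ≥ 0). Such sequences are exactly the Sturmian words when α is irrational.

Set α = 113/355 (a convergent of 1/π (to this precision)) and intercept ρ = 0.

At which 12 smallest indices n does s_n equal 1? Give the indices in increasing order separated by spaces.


3 6 9 12 15 18 21 25 28 31 34 37

n=0: ⌊113/355⌋−⌊0/355⌋ = 0−0 = 0
n=1: ⌊226/355⌋−⌊113/355⌋ = 0−0 = 0
n=2: ⌊339/355⌋−⌊226/355⌋ = 0−0 = 0
n=3: ⌊452/355⌋−⌊339/355⌋ = 1−0 = 1  ← one
n=4: ⌊565/355⌋−⌊452/355⌋ = 1−1 = 0
n=5: ⌊678/355⌋−⌊565/355⌋ = 1−1 = 0
n=6: ⌊791/355⌋−⌊678/355⌋ = 2−1 = 1  ← one
n=7: ⌊904/355⌋−⌊791/355⌋ = 2−2 = 0
n=8: ⌊1017/355⌋−⌊904/355⌋ = 2−2 = 0
n=9: ⌊1130/355⌋−⌊1017/355⌋ = 3−2 = 1  ← one
n=10: ⌊1243/355⌋−⌊1130/355⌋ = 3−3 = 0
n=11: ⌊1356/355⌋−⌊1243/355⌋ = 3−3 = 0
n=12: ⌊1469/355⌋−⌊1356/355⌋ = 4−3 = 1  ← one
n=13: ⌊1582/355⌋−⌊1469/355⌋ = 4−4 = 0
n=14: ⌊1695/355⌋−⌊1582/355⌋ = 4−4 = 0
n=15: ⌊1808/355⌋−⌊1695/355⌋ = 5−4 = 1  ← one
n=16: ⌊1921/355⌋−⌊1808/355⌋ = 5−5 = 0
n=17: ⌊2034/355⌋−⌊1921/355⌋ = 5−5 = 0
n=18: ⌊2147/355⌋−⌊2034/355⌋ = 6−5 = 1  ← one
n=19: ⌊2260/355⌋−⌊2147/355⌋ = 6−6 = 0
n=20: ⌊2373/355⌋−⌊2260/355⌋ = 6−6 = 0
n=21: ⌊2486/355⌋−⌊2373/355⌋ = 7−6 = 1  ← one
n=22: ⌊2599/355⌋−⌊2486/355⌋ = 7−7 = 0
n=23: ⌊2712/355⌋−⌊2599/355⌋ = 7−7 = 0
n=24: ⌊2825/355⌋−⌊2712/355⌋ = 7−7 = 0
n=25: ⌊2938/355⌋−⌊2825/355⌋ = 8−7 = 1  ← one
n=26: ⌊3051/355⌋−⌊2938/355⌋ = 8−8 = 0
n=27: ⌊3164/355⌋−⌊3051/355⌋ = 8−8 = 0
n=28: ⌊3277/355⌋−⌊3164/355⌋ = 9−8 = 1  ← one
n=29: ⌊3390/355⌋−⌊3277/355⌋ = 9−9 = 0
n=30: ⌊3503/355⌋−⌊3390/355⌋ = 9−9 = 0
n=31: ⌊3616/355⌋−⌊3503/355⌋ = 10−9 = 1  ← one
n=32: ⌊3729/355⌋−⌊3616/355⌋ = 10−10 = 0
n=33: ⌊3842/355⌋−⌊3729/355⌋ = 10−10 = 0
n=34: ⌊3955/355⌋−⌊3842/355⌋ = 11−10 = 1  ← one
n=35: ⌊4068/355⌋−⌊3955/355⌋ = 11−11 = 0
n=36: ⌊4181/355⌋−⌊4068/355⌋ = 11−11 = 0
n=37: ⌊4294/355⌋−⌊4181/355⌋ = 12−11 = 1  ← one
positions of the first 12 ones: 3 6 9 12 15 18 21 25 28 31 34 37


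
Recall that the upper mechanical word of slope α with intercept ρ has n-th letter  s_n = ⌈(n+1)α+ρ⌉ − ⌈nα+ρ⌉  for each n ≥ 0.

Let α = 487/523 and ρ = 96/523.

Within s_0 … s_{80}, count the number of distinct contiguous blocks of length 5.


t_n = ⌈(n·487+96)/523⌉ for n = 0 … 81:
  n=0…9: ⌈96/523⌉=1 ⌈583/523⌉=2 ⌈1070/523⌉=3 ⌈1557/523⌉=3 ⌈2044/523⌉=4 ⌈2531/523⌉=5 ⌈3018/523⌉=6 ⌈3505/523⌉=7 ⌈3992/523⌉=8 ⌈4479/523⌉=9
  n=10…19: ⌈4966/523⌉=10 ⌈5453/523⌉=11 ⌈5940/523⌉=12 ⌈6427/523⌉=13 ⌈6914/523⌉=14 ⌈7401/523⌉=15 ⌈7888/523⌉=16 ⌈8375/523⌉=17 ⌈8862/523⌉=17 ⌈9349/523⌉=18
  n=20…29: ⌈9836/523⌉=19 ⌈10323/523⌉=20 ⌈10810/523⌉=21 ⌈11297/523⌉=22 ⌈11784/523⌉=23 ⌈12271/523⌉=24 ⌈12758/523⌉=25 ⌈13245/523⌉=26 ⌈13732/523⌉=27 ⌈14219/523⌉=28
  n=30…39: ⌈14706/523⌉=29 ⌈15193/523⌉=30 ⌈15680/523⌉=30 ⌈16167/523⌉=31 ⌈16654/523⌉=32 ⌈17141/523⌉=33 ⌈17628/523⌉=34 ⌈18115/523⌉=35 ⌈18602/523⌉=36 ⌈19089/523⌉=37
  n=40…49: ⌈19576/523⌉=38 ⌈20063/523⌉=39 ⌈20550/523⌉=40 ⌈21037/523⌉=41 ⌈21524/523⌉=42 ⌈22011/523⌉=43 ⌈22498/523⌉=44 ⌈22985/523⌉=44 ⌈23472/523⌉=45 ⌈23959/523⌉=46
  n=50…59: ⌈24446/523⌉=47 ⌈24933/523⌉=48 ⌈25420/523⌉=49 ⌈25907/523⌉=50 ⌈26394/523⌉=51 ⌈26881/523⌉=52 ⌈27368/523⌉=53 ⌈27855/523⌉=54 ⌈28342/523⌉=55 ⌈28829/523⌉=56
  n=60…69: ⌈29316/523⌉=57 ⌈29803/523⌉=57 ⌈30290/523⌉=58 ⌈30777/523⌉=59 ⌈31264/523⌉=60 ⌈31751/523⌉=61 ⌈32238/523⌉=62 ⌈32725/523⌉=63 ⌈33212/523⌉=64 ⌈33699/523⌉=65
  n=70…79: ⌈34186/523⌉=66 ⌈34673/523⌉=67 ⌈35160/523⌉=68 ⌈35647/523⌉=69 ⌈36134/523⌉=70 ⌈36621/523⌉=71 ⌈37108/523⌉=71 ⌈37595/523⌉=72 ⌈38082/523⌉=73 ⌈38569/523⌉=74
  n=80…81: ⌈39056/523⌉=75 ⌈39543/523⌉=76
s_n = t_(n+1) − t_n for n = 0 … 80 gives
prefix = 110111111111111110111111111111101111111111111101111111111111011111111111111011111
slide a length-5 window over [0..4] … [76..80] (77 windows); first occurrence of each distinct factor:
  [  0..  4] 11011
  [  1..  5] 10111
  [  2..  6] 01111
  [  3..  7] 11111
  [ 13.. 17] 11110
  [ 14.. 18] 11101
  (the other 71 windows repeat one of these)
distinct factors: {01111, 10111, 11011, 11101, 11110, 11111}
count = 6  (Sturmian bound for length 5 is 6)

6


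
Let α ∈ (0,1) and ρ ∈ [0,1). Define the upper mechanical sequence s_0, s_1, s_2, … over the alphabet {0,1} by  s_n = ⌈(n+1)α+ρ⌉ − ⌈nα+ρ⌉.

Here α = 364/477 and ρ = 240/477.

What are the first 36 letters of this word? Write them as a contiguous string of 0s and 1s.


110111011101110111101110111011101110

n=0: ⌈(1·364+240)/477⌉ − ⌈(0·364+240)/477⌉ = ⌈604/477⌉ − ⌈240/477⌉ = 2 − 1 = 1
n=1: ⌈(2·364+240)/477⌉ − ⌈(1·364+240)/477⌉ = ⌈968/477⌉ − ⌈604/477⌉ = 3 − 2 = 1
n=2: ⌈(3·364+240)/477⌉ − ⌈(2·364+240)/477⌉ = ⌈1332/477⌉ − ⌈968/477⌉ = 3 − 3 = 0
n=3: ⌈(4·364+240)/477⌉ − ⌈(3·364+240)/477⌉ = ⌈1696/477⌉ − ⌈1332/477⌉ = 4 − 3 = 1
n=4: ⌈(5·364+240)/477⌉ − ⌈(4·364+240)/477⌉ = ⌈2060/477⌉ − ⌈1696/477⌉ = 5 − 4 = 1
n=5: ⌈(6·364+240)/477⌉ − ⌈(5·364+240)/477⌉ = ⌈2424/477⌉ − ⌈2060/477⌉ = 6 − 5 = 1
n=6: ⌈(7·364+240)/477⌉ − ⌈(6·364+240)/477⌉ = ⌈2788/477⌉ − ⌈2424/477⌉ = 6 − 6 = 0
n=7: ⌈(8·364+240)/477⌉ − ⌈(7·364+240)/477⌉ = ⌈3152/477⌉ − ⌈2788/477⌉ = 7 − 6 = 1
n=8: ⌈(9·364+240)/477⌉ − ⌈(8·364+240)/477⌉ = ⌈3516/477⌉ − ⌈3152/477⌉ = 8 − 7 = 1
n=9: ⌈(10·364+240)/477⌉ − ⌈(9·364+240)/477⌉ = ⌈3880/477⌉ − ⌈3516/477⌉ = 9 − 8 = 1
n=10: ⌈(11·364+240)/477⌉ − ⌈(10·364+240)/477⌉ = ⌈4244/477⌉ − ⌈3880/477⌉ = 9 − 9 = 0
n=11: ⌈(12·364+240)/477⌉ − ⌈(11·364+240)/477⌉ = ⌈4608/477⌉ − ⌈4244/477⌉ = 10 − 9 = 1
n=12: ⌈(13·364+240)/477⌉ − ⌈(12·364+240)/477⌉ = ⌈4972/477⌉ − ⌈4608/477⌉ = 11 − 10 = 1
n=13: ⌈(14·364+240)/477⌉ − ⌈(13·364+240)/477⌉ = ⌈5336/477⌉ − ⌈4972/477⌉ = 12 − 11 = 1
n=14: ⌈(15·364+240)/477⌉ − ⌈(14·364+240)/477⌉ = ⌈5700/477⌉ − ⌈5336/477⌉ = 12 − 12 = 0
n=15: ⌈(16·364+240)/477⌉ − ⌈(15·364+240)/477⌉ = ⌈6064/477⌉ − ⌈5700/477⌉ = 13 − 12 = 1
n=16: ⌈(17·364+240)/477⌉ − ⌈(16·364+240)/477⌉ = ⌈6428/477⌉ − ⌈6064/477⌉ = 14 − 13 = 1
n=17: ⌈(18·364+240)/477⌉ − ⌈(17·364+240)/477⌉ = ⌈6792/477⌉ − ⌈6428/477⌉ = 15 − 14 = 1
n=18: ⌈(19·364+240)/477⌉ − ⌈(18·364+240)/477⌉ = ⌈7156/477⌉ − ⌈6792/477⌉ = 16 − 15 = 1
n=19: ⌈(20·364+240)/477⌉ − ⌈(19·364+240)/477⌉ = ⌈7520/477⌉ − ⌈7156/477⌉ = 16 − 16 = 0
n=20: ⌈(21·364+240)/477⌉ − ⌈(20·364+240)/477⌉ = ⌈7884/477⌉ − ⌈7520/477⌉ = 17 − 16 = 1
n=21: ⌈(22·364+240)/477⌉ − ⌈(21·364+240)/477⌉ = ⌈8248/477⌉ − ⌈7884/477⌉ = 18 − 17 = 1
n=22: ⌈(23·364+240)/477⌉ − ⌈(22·364+240)/477⌉ = ⌈8612/477⌉ − ⌈8248/477⌉ = 19 − 18 = 1
n=23: ⌈(24·364+240)/477⌉ − ⌈(23·364+240)/477⌉ = ⌈8976/477⌉ − ⌈8612/477⌉ = 19 − 19 = 0
n=24: ⌈(25·364+240)/477⌉ − ⌈(24·364+240)/477⌉ = ⌈9340/477⌉ − ⌈8976/477⌉ = 20 − 19 = 1
n=25: ⌈(26·364+240)/477⌉ − ⌈(25·364+240)/477⌉ = ⌈9704/477⌉ − ⌈9340/477⌉ = 21 − 20 = 1
n=26: ⌈(27·364+240)/477⌉ − ⌈(26·364+240)/477⌉ = ⌈10068/477⌉ − ⌈9704/477⌉ = 22 − 21 = 1
n=27: ⌈(28·364+240)/477⌉ − ⌈(27·364+240)/477⌉ = ⌈10432/477⌉ − ⌈10068/477⌉ = 22 − 22 = 0
n=28: ⌈(29·364+240)/477⌉ − ⌈(28·364+240)/477⌉ = ⌈10796/477⌉ − ⌈10432/477⌉ = 23 − 22 = 1
n=29: ⌈(30·364+240)/477⌉ − ⌈(29·364+240)/477⌉ = ⌈11160/477⌉ − ⌈10796/477⌉ = 24 − 23 = 1
n=30: ⌈(31·364+240)/477⌉ − ⌈(30·364+240)/477⌉ = ⌈11524/477⌉ − ⌈11160/477⌉ = 25 − 24 = 1
n=31: ⌈(32·364+240)/477⌉ − ⌈(31·364+240)/477⌉ = ⌈11888/477⌉ − ⌈11524/477⌉ = 25 − 25 = 0
n=32: ⌈(33·364+240)/477⌉ − ⌈(32·364+240)/477⌉ = ⌈12252/477⌉ − ⌈11888/477⌉ = 26 − 25 = 1
n=33: ⌈(34·364+240)/477⌉ − ⌈(33·364+240)/477⌉ = ⌈12616/477⌉ − ⌈12252/477⌉ = 27 − 26 = 1
n=34: ⌈(35·364+240)/477⌉ − ⌈(34·364+240)/477⌉ = ⌈12980/477⌉ − ⌈12616/477⌉ = 28 − 27 = 1
n=35: ⌈(36·364+240)/477⌉ − ⌈(35·364+240)/477⌉ = ⌈13344/477⌉ − ⌈12980/477⌉ = 28 − 28 = 0


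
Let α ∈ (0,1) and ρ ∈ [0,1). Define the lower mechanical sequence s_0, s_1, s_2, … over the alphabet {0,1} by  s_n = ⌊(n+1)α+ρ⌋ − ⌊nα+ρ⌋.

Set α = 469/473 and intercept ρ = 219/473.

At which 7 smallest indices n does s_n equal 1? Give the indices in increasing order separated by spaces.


n=0: ⌊688/473⌋−⌊219/473⌋ = 1−0 = 1  ← one
n=1: ⌊1157/473⌋−⌊688/473⌋ = 2−1 = 1  ← one
n=2: ⌊1626/473⌋−⌊1157/473⌋ = 3−2 = 1  ← one
n=3: ⌊2095/473⌋−⌊1626/473⌋ = 4−3 = 1  ← one
n=4: ⌊2564/473⌋−⌊2095/473⌋ = 5−4 = 1  ← one
n=5: ⌊3033/473⌋−⌊2564/473⌋ = 6−5 = 1  ← one
n=6: ⌊3502/473⌋−⌊3033/473⌋ = 7−6 = 1  ← one
positions of the first 7 ones: 0 1 2 3 4 5 6

0 1 2 3 4 5 6


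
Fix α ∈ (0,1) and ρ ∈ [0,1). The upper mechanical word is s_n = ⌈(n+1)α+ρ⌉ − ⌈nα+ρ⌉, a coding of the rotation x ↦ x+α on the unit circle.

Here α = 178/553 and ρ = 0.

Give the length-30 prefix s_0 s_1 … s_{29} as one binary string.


100100100100100100100100100100

n=0: ⌈(1·178)/553⌉ − ⌈(0·178)/553⌉ = ⌈178/553⌉ − ⌈0/553⌉ = 1 − 0 = 1
n=1: ⌈(2·178)/553⌉ − ⌈(1·178)/553⌉ = ⌈356/553⌉ − ⌈178/553⌉ = 1 − 1 = 0
n=2: ⌈(3·178)/553⌉ − ⌈(2·178)/553⌉ = ⌈534/553⌉ − ⌈356/553⌉ = 1 − 1 = 0
n=3: ⌈(4·178)/553⌉ − ⌈(3·178)/553⌉ = ⌈712/553⌉ − ⌈534/553⌉ = 2 − 1 = 1
n=4: ⌈(5·178)/553⌉ − ⌈(4·178)/553⌉ = ⌈890/553⌉ − ⌈712/553⌉ = 2 − 2 = 0
n=5: ⌈(6·178)/553⌉ − ⌈(5·178)/553⌉ = ⌈1068/553⌉ − ⌈890/553⌉ = 2 − 2 = 0
n=6: ⌈(7·178)/553⌉ − ⌈(6·178)/553⌉ = ⌈1246/553⌉ − ⌈1068/553⌉ = 3 − 2 = 1
n=7: ⌈(8·178)/553⌉ − ⌈(7·178)/553⌉ = ⌈1424/553⌉ − ⌈1246/553⌉ = 3 − 3 = 0
n=8: ⌈(9·178)/553⌉ − ⌈(8·178)/553⌉ = ⌈1602/553⌉ − ⌈1424/553⌉ = 3 − 3 = 0
n=9: ⌈(10·178)/553⌉ − ⌈(9·178)/553⌉ = ⌈1780/553⌉ − ⌈1602/553⌉ = 4 − 3 = 1
n=10: ⌈(11·178)/553⌉ − ⌈(10·178)/553⌉ = ⌈1958/553⌉ − ⌈1780/553⌉ = 4 − 4 = 0
n=11: ⌈(12·178)/553⌉ − ⌈(11·178)/553⌉ = ⌈2136/553⌉ − ⌈1958/553⌉ = 4 − 4 = 0
n=12: ⌈(13·178)/553⌉ − ⌈(12·178)/553⌉ = ⌈2314/553⌉ − ⌈2136/553⌉ = 5 − 4 = 1
n=13: ⌈(14·178)/553⌉ − ⌈(13·178)/553⌉ = ⌈2492/553⌉ − ⌈2314/553⌉ = 5 − 5 = 0
n=14: ⌈(15·178)/553⌉ − ⌈(14·178)/553⌉ = ⌈2670/553⌉ − ⌈2492/553⌉ = 5 − 5 = 0
n=15: ⌈(16·178)/553⌉ − ⌈(15·178)/553⌉ = ⌈2848/553⌉ − ⌈2670/553⌉ = 6 − 5 = 1
n=16: ⌈(17·178)/553⌉ − ⌈(16·178)/553⌉ = ⌈3026/553⌉ − ⌈2848/553⌉ = 6 − 6 = 0
n=17: ⌈(18·178)/553⌉ − ⌈(17·178)/553⌉ = ⌈3204/553⌉ − ⌈3026/553⌉ = 6 − 6 = 0
n=18: ⌈(19·178)/553⌉ − ⌈(18·178)/553⌉ = ⌈3382/553⌉ − ⌈3204/553⌉ = 7 − 6 = 1
n=19: ⌈(20·178)/553⌉ − ⌈(19·178)/553⌉ = ⌈3560/553⌉ − ⌈3382/553⌉ = 7 − 7 = 0
n=20: ⌈(21·178)/553⌉ − ⌈(20·178)/553⌉ = ⌈3738/553⌉ − ⌈3560/553⌉ = 7 − 7 = 0
n=21: ⌈(22·178)/553⌉ − ⌈(21·178)/553⌉ = ⌈3916/553⌉ − ⌈3738/553⌉ = 8 − 7 = 1
n=22: ⌈(23·178)/553⌉ − ⌈(22·178)/553⌉ = ⌈4094/553⌉ − ⌈3916/553⌉ = 8 − 8 = 0
n=23: ⌈(24·178)/553⌉ − ⌈(23·178)/553⌉ = ⌈4272/553⌉ − ⌈4094/553⌉ = 8 − 8 = 0
n=24: ⌈(25·178)/553⌉ − ⌈(24·178)/553⌉ = ⌈4450/553⌉ − ⌈4272/553⌉ = 9 − 8 = 1
n=25: ⌈(26·178)/553⌉ − ⌈(25·178)/553⌉ = ⌈4628/553⌉ − ⌈4450/553⌉ = 9 − 9 = 0
n=26: ⌈(27·178)/553⌉ − ⌈(26·178)/553⌉ = ⌈4806/553⌉ − ⌈4628/553⌉ = 9 − 9 = 0
n=27: ⌈(28·178)/553⌉ − ⌈(27·178)/553⌉ = ⌈4984/553⌉ − ⌈4806/553⌉ = 10 − 9 = 1
n=28: ⌈(29·178)/553⌉ − ⌈(28·178)/553⌉ = ⌈5162/553⌉ − ⌈4984/553⌉ = 10 − 10 = 0
n=29: ⌈(30·178)/553⌉ − ⌈(29·178)/553⌉ = ⌈5340/553⌉ − ⌈5162/553⌉ = 10 − 10 = 0
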